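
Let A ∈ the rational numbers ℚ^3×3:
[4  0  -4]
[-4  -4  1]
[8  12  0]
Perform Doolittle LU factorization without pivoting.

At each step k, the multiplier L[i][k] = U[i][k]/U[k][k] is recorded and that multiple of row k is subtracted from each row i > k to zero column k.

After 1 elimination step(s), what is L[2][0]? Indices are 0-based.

L[2][0] = 2

Step 1: pivot at (0,0) is 4.
  row1 ← row1 − (-1)·row0  ⇒  L[1][0]=-1, U row1=(0, -4, -3)
  row2 ← row2 − (2)·row0  ⇒  L[2][0]=2, U row2=(0, 12, 8)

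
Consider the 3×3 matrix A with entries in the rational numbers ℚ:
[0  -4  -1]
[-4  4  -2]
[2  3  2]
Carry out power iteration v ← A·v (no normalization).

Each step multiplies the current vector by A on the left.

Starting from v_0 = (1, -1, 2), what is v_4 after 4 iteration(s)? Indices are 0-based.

v_4 = (1652, -2304, -876)

v_0 = (1, -1, 2).
v_1 = A·v_0 = (2, -12, 3).
v_2 = A·v_1 = (45, -62, -26).
v_3 = A·v_2 = (274, -376, -148).
v_4 = A·v_3 = (1652, -2304, -876).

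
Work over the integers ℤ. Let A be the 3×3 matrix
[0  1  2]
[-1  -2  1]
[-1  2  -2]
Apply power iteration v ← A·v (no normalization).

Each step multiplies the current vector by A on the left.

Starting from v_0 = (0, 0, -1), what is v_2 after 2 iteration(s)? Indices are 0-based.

v_0 = (0, 0, -1).
v_1 = A·v_0 = (-2, -1, 2).
v_2 = A·v_1 = (3, 6, -4).

v_2 = (3, 6, -4)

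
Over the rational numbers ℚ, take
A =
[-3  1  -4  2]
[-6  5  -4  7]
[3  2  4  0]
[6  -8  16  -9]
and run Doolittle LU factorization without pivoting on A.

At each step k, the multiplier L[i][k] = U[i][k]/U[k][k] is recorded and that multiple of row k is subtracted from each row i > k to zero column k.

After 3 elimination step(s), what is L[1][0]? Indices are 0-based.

[col 0] pivot -3
  R1 -= 2*R0 → (0, 3, 4, 3)  (L[1][0] := 2)
  R2 -= -1*R0 → (0, 3, 0, 2)  (L[2][0] := -1)
  R3 -= -2*R0 → (0, -6, 8, -5)  (L[3][0] := -2)
[col 1] pivot 3
  R2 -= 1*R1 → (0, 0, -4, -1)  (L[2][1] := 1)
  R3 -= -2*R1 → (0, 0, 16, 1)  (L[3][1] := -2)
[col 2] pivot -4
  R3 -= -4*R2 → (0, 0, 0, -3)  (L[3][2] := -4)

L[1][0] = 2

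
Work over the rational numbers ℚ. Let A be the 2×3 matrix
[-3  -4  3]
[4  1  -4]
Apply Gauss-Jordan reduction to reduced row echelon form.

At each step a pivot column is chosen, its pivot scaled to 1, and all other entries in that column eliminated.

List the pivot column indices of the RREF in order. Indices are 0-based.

pivot(0,0)=-3: scale R0 → (1, 4/3, -1)
  clear (1,0): R1 −= (4)R0 → (0, -13/3, 0)
pivot(1,1)=-13/3: scale R1 → (0, 1, 0)
  clear (0,1): R0 −= (4/3)R1 → (1, 0, -1)

pivot columns: 0, 1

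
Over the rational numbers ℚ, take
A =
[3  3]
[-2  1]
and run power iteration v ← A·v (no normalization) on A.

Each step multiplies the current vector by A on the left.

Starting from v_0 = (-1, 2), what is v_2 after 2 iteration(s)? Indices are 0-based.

v_2 = (21, -2)

v_0 = (-1, 2).
v_1 = A·v_0 = (3, 4).
v_2 = A·v_1 = (21, -2).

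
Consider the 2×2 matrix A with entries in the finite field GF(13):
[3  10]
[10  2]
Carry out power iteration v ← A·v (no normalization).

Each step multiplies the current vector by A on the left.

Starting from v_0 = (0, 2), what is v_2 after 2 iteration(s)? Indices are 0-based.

v_2 = (9, 0)

v_0 = (0, 2).
v_1 = A·v_0 = (7, 4).
v_2 = A·v_1 = (9, 0).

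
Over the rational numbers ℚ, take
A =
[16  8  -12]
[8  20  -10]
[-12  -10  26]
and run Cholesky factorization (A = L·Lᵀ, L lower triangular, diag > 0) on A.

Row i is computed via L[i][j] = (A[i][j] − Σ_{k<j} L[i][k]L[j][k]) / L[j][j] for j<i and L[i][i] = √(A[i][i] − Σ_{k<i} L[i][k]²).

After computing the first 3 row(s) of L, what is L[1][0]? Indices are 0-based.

Step 1: L[0][0] = √(16) = 4.
  L[1][0] = (8) / L[0][0] = 2.
Step 2: L[1][1] = √(16) = 4.
  L[2][0] = (-12) / L[0][0] = -3.
  L[2][1] = (-4) / L[1][1] = -1.
Step 3: L[2][2] = √(16) = 4.

L[1][0] = 2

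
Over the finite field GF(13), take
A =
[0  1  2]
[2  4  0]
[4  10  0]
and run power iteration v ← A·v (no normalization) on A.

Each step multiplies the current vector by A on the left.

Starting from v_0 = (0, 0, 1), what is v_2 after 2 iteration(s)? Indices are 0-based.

v_0 = (0, 0, 1).
v_1 = A·v_0 = (2, 0, 0).
v_2 = A·v_1 = (0, 4, 8).

v_2 = (0, 4, 8)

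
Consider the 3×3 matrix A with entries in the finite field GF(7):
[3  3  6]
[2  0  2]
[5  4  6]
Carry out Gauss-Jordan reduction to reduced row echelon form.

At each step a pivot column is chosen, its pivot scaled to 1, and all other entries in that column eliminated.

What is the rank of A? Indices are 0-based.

rank = 3

pivot(0,0)=3: scale R0 → (1, 1, 2)
  clear (1,0): R1 −= (2)R0 → (0, 5, 5)
  clear (2,0): R2 −= (5)R0 → (0, 6, 3)
pivot(1,1)=5: scale R1 → (0, 1, 1)
  clear (0,1): R0 −= (1)R1 → (1, 0, 1)
  clear (2,1): R2 −= (6)R1 → (0, 0, 4)
pivot(2,2)=4: scale R2 → (0, 0, 1)
  clear (0,2): R0 −= (1)R2 → (1, 0, 0)
  clear (1,2): R1 −= (1)R2 → (0, 1, 0)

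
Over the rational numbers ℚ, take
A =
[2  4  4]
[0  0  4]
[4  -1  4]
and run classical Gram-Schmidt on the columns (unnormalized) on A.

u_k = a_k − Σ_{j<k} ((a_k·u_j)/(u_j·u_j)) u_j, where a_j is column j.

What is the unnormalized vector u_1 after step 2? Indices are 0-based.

u_1 = (18/5, 0, -9/5)

Step 1: u_0 = a_0 = (2, 0, 4).
Step 2: u_1 = a_1 − (1/5)·u_0 = (18/5, 0, -9/5).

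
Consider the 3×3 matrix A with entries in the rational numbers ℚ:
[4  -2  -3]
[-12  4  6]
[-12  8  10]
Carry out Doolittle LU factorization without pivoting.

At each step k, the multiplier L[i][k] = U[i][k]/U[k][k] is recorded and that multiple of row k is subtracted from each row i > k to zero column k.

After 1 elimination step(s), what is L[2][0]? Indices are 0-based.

Step 1: pivot at (0,0) is 4.
  row1 ← row1 − (-3)·row0  ⇒  L[1][0]=-3, U row1=(0, -2, -3)
  row2 ← row2 − (-3)·row0  ⇒  L[2][0]=-3, U row2=(0, 2, 1)

L[2][0] = -3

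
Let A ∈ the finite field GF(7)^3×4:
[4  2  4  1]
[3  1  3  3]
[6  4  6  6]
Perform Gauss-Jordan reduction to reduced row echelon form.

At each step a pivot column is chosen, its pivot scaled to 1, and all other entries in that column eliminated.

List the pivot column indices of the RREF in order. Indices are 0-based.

pivot columns: 0, 1, 3

pivot(0,0)=4: scale R0 → (1, 4, 1, 2)
  clear (1,0): R1 −= (3)R0 → (0, 3, 0, 4)
  clear (2,0): R2 −= (6)R0 → (0, 1, 0, 1)
pivot(1,1)=3: scale R1 → (0, 1, 0, 6)
  clear (0,1): R0 −= (4)R1 → (1, 0, 1, 6)
  clear (2,1): R2 −= (1)R1 → (0, 0, 0, 2)
col 2: no nonzero at/below row 2; advance.
pivot(2,3)=2: scale R2 → (0, 0, 0, 1)
  clear (0,3): R0 −= (6)R2 → (1, 0, 1, 0)
  clear (1,3): R1 −= (6)R2 → (0, 1, 0, 0)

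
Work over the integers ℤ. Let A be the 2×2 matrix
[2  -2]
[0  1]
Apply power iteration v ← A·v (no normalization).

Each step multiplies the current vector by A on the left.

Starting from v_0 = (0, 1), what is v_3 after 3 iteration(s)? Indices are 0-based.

v_0 = (0, 1).
v_1 = A·v_0 = (-2, 1).
v_2 = A·v_1 = (-6, 1).
v_3 = A·v_2 = (-14, 1).

v_3 = (-14, 1)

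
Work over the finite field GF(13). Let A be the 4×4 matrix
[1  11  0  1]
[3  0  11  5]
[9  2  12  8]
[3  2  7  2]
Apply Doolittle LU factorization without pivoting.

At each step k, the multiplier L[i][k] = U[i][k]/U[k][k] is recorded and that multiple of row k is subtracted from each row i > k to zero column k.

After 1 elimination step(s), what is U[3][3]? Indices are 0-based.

U[3][3] = 12

[col 0] pivot 1
  R1 -= 3*R0 → (0, 6, 11, 2)  (L[1][0] := 3)
  R2 -= 9*R0 → (0, 7, 12, 12)  (L[2][0] := 9)
  R3 -= 3*R0 → (0, 8, 7, 12)  (L[3][0] := 3)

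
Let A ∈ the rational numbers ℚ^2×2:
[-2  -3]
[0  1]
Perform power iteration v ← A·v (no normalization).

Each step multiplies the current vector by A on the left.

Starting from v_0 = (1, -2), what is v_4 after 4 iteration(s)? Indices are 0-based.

v_0 = (1, -2).
v_1 = A·v_0 = (4, -2).
v_2 = A·v_1 = (-2, -2).
v_3 = A·v_2 = (10, -2).
v_4 = A·v_3 = (-14, -2).

v_4 = (-14, -2)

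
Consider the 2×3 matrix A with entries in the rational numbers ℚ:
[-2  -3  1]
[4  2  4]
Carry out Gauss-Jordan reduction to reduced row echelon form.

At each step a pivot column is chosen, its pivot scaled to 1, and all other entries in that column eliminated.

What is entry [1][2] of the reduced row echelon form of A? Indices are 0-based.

step 1: normalize row 0 (÷-2) = (1, 3/2, -1/2)
  row 1: subtract 4×row0 = (0, -4, 6)
step 2: normalize row 1 (÷-4) = (0, 1, -3/2)
  row 0: subtract 3/2×row1 = (1, 0, 7/4)

M[1][2] = -3/2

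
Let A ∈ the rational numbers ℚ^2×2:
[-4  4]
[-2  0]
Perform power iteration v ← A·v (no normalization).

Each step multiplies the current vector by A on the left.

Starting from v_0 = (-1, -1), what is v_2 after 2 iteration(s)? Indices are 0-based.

v_0 = (-1, -1).
v_1 = A·v_0 = (0, 2).
v_2 = A·v_1 = (8, 0).

v_2 = (8, 0)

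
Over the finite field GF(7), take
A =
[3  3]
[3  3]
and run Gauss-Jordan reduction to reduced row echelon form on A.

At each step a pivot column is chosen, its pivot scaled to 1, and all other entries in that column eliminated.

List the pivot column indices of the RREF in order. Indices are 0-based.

pivot columns: 0

pivot(0,0)=3: scale R0 → (1, 1)
  clear (1,0): R1 −= (3)R0 → (0, 0)
col 1: no nonzero at/below row 1; advance.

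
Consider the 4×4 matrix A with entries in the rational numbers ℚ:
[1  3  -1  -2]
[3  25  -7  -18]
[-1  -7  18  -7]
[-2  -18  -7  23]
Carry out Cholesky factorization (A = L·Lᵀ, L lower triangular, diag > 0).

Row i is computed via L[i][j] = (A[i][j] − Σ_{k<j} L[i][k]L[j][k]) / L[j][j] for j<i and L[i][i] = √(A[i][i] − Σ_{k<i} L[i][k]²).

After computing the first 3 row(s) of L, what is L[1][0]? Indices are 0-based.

L[1][0] = 3

Step 1: L[0][0] = √(1) = 1.
  L[1][0] = (3) / L[0][0] = 3.
Step 2: L[1][1] = √(16) = 4.
  L[2][0] = (-1) / L[0][0] = -1.
  L[2][1] = (-4) / L[1][1] = -1.
Step 3: L[2][2] = √(16) = 4.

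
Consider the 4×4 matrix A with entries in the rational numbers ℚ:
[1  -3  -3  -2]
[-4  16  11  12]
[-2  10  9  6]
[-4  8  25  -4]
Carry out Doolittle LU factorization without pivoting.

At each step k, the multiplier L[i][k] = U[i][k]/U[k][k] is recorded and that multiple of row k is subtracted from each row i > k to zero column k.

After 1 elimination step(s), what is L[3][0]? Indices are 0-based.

L[3][0] = -4

[col 0] pivot 1
  R1 -= -4*R0 → (0, 4, -1, 4)  (L[1][0] := -4)
  R2 -= -2*R0 → (0, 4, 3, 2)  (L[2][0] := -2)
  R3 -= -4*R0 → (0, -4, 13, -12)  (L[3][0] := -4)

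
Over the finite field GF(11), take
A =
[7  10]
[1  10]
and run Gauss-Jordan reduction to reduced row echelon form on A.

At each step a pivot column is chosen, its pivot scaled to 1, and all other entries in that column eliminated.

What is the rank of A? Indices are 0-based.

step 1: normalize row 0 (÷7) = (1, 3)
  row 1: subtract 1×row0 = (0, 7)
step 2: normalize row 1 (÷7) = (0, 1)
  row 0: subtract 3×row1 = (1, 0)

rank = 2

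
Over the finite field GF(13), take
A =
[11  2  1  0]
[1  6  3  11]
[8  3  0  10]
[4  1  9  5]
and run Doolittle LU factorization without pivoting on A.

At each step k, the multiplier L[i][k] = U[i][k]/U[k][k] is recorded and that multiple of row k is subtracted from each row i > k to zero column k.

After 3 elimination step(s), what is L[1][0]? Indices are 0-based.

Step 1: pivot at (0,0) is 11.
  row1 ← row1 − (6)·row0  ⇒  L[1][0]=6, U row1=(0, 7, 10, 11)
  row2 ← row2 − (9)·row0  ⇒  L[2][0]=9, U row2=(0, 11, 4, 10)
  row3 ← row3 − (11)·row0  ⇒  L[3][0]=11, U row3=(0, 5, 11, 5)
Step 2: pivot at (1,1) is 7.
  row2 ← row2 − (9)·row1  ⇒  L[2][1]=9, U row2=(0, 0, 5, 2)
  row3 ← row3 − (10)·row1  ⇒  L[3][1]=10, U row3=(0, 0, 2, 12)
Step 3: pivot at (2,2) is 5.
  row3 ← row3 − (3)·row2  ⇒  L[3][2]=3, U row3=(0, 0, 0, 6)

L[1][0] = 6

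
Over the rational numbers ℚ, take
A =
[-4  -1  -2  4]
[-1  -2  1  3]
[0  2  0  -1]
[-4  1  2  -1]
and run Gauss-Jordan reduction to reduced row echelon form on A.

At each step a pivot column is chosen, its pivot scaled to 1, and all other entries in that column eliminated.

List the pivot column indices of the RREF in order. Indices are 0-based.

[1] R0 /= -4  ⇒  (1, 1/4, 1/2, -1)
     R1 -= -1·R0  ⇒  (0, -7/4, 3/2, 2)
     R3 -= -4·R0  ⇒  (0, 2, 4, -5)
[2] R1 /= -7/4  ⇒  (0, 1, -6/7, -8/7)
     R0 -= 1/4·R1  ⇒  (1, 0, 5/7, -5/7)
     R2 -= 2·R1  ⇒  (0, 0, 12/7, 9/7)
     R3 -= 2·R1  ⇒  (0, 0, 40/7, -19/7)
[3] R2 /= 12/7  ⇒  (0, 0, 1, 3/4)
     R0 -= 5/7·R2  ⇒  (1, 0, 0, -5/4)
     R1 -= -6/7·R2  ⇒  (0, 1, 0, -1/2)
     R3 -= 40/7·R2  ⇒  (0, 0, 0, -7)
[4] R3 /= -7  ⇒  (0, 0, 0, 1)
     R0 -= -5/4·R3  ⇒  (1, 0, 0, 0)
     R1 -= -1/2·R3  ⇒  (0, 1, 0, 0)
     R2 -= 3/4·R3  ⇒  (0, 0, 1, 0)

pivot columns: 0, 1, 2, 3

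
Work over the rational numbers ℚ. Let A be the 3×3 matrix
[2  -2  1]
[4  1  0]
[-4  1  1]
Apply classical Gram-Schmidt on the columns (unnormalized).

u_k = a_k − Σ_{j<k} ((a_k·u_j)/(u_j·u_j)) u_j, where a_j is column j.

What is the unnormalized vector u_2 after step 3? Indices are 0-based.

Step 1: u_0 = a_0 = (2, 4, -4).
Step 2: u_1 = a_1 − (-1/9)·u_0 = (-16/9, 13/9, 5/9).
Step 3: u_2 = a_2 − (-1/18)·u_0 − (-11/50)·u_1 = (18/25, 27/50, 9/10).

u_2 = (18/25, 27/50, 9/10)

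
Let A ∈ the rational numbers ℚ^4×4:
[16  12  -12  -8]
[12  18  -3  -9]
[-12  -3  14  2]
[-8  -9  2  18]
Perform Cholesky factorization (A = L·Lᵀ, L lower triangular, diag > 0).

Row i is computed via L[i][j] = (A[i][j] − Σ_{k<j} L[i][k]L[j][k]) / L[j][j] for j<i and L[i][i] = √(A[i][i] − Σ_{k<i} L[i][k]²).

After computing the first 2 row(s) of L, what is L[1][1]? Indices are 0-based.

Step 1: L[0][0] = √(16) = 4.
  L[1][0] = (12) / L[0][0] = 3.
Step 2: L[1][1] = √(9) = 3.

L[1][1] = 3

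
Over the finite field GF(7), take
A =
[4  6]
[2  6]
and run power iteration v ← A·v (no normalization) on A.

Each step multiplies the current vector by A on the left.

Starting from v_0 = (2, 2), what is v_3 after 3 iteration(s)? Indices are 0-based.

v_3 = (1, 6)

v_0 = (2, 2).
v_1 = A·v_0 = (6, 2).
v_2 = A·v_1 = (1, 3).
v_3 = A·v_2 = (1, 6).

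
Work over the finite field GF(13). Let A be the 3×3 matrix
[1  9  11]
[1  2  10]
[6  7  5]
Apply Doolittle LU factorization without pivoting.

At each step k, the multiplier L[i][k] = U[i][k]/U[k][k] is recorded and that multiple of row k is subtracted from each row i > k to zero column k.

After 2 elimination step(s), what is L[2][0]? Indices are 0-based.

[col 0] pivot 1
  R1 -= 1*R0 → (0, 6, 12)  (L[1][0] := 1)
  R2 -= 6*R0 → (0, 5, 4)  (L[2][0] := 6)
[col 1] pivot 6
  R2 -= 3*R1 → (0, 0, 7)  (L[2][1] := 3)

L[2][0] = 6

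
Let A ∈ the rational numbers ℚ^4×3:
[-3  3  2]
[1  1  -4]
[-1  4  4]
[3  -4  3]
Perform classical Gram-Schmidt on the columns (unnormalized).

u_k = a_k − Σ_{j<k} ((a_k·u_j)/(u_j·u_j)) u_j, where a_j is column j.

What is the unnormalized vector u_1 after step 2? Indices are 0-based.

u_1 = (-3/5, 11/5, 14/5, -2/5)

Step 1: u_0 = a_0 = (-3, 1, -1, 3).
Step 2: u_1 = a_1 − (-6/5)·u_0 = (-3/5, 11/5, 14/5, -2/5).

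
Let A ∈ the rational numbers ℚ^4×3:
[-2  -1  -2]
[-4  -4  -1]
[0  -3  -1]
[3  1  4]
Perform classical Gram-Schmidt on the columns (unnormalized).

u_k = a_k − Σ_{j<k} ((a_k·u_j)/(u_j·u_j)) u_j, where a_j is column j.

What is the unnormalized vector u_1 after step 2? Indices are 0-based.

u_1 = (13/29, -32/29, -3, -34/29)

Step 1: u_0 = a_0 = (-2, -4, 0, 3).
Step 2: u_1 = a_1 − (21/29)·u_0 = (13/29, -32/29, -3, -34/29).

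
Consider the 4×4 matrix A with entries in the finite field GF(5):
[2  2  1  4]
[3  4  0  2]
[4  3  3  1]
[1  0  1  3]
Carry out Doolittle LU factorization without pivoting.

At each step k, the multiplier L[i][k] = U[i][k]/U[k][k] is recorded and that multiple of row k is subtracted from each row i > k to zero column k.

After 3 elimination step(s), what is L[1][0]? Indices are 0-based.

L[1][0] = 4

Step 1: pivot at (0,0) is 2.
  row1 ← row1 − (4)·row0  ⇒  L[1][0]=4, U row1=(0, 1, 1, 1)
  row2 ← row2 − (2)·row0  ⇒  L[2][0]=2, U row2=(0, 4, 1, 3)
  row3 ← row3 − (3)·row0  ⇒  L[3][0]=3, U row3=(0, 4, 3, 1)
Step 2: pivot at (1,1) is 1.
  row2 ← row2 − (4)·row1  ⇒  L[2][1]=4, U row2=(0, 0, 2, 4)
  row3 ← row3 − (4)·row1  ⇒  L[3][1]=4, U row3=(0, 0, 4, 2)
Step 3: pivot at (2,2) is 2.
  row3 ← row3 − (2)·row2  ⇒  L[3][2]=2, U row3=(0, 0, 0, 4)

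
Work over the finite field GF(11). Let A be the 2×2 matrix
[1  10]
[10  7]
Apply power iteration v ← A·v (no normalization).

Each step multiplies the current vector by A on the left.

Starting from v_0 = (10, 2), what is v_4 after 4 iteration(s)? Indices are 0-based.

v_0 = (10, 2).
v_1 = A·v_0 = (8, 4).
v_2 = A·v_1 = (4, 9).
v_3 = A·v_2 = (6, 4).
v_4 = A·v_3 = (2, 0).

v_4 = (2, 0)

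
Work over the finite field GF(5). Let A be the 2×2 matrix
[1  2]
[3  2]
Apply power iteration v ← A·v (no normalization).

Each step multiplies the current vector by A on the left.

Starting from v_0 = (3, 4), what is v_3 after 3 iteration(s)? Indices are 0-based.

v_0 = (3, 4).
v_1 = A·v_0 = (1, 2).
v_2 = A·v_1 = (0, 2).
v_3 = A·v_2 = (4, 4).

v_3 = (4, 4)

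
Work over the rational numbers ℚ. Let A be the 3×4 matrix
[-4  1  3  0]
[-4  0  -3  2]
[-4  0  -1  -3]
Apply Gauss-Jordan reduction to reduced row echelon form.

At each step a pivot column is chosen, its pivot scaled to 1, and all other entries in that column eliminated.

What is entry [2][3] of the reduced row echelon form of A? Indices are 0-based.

pivot(0,0)=-4: scale R0 → (1, -1/4, -3/4, 0)
  clear (1,0): R1 −= (-4)R0 → (0, -1, -6, 2)
  clear (2,0): R2 −= (-4)R0 → (0, -1, -4, -3)
pivot(1,1)=-1: scale R1 → (0, 1, 6, -2)
  clear (0,1): R0 −= (-1/4)R1 → (1, 0, 3/4, -1/2)
  clear (2,1): R2 −= (-1)R1 → (0, 0, 2, -5)
pivot(2,2)=2: scale R2 → (0, 0, 1, -5/2)
  clear (0,2): R0 −= (3/4)R2 → (1, 0, 0, 11/8)
  clear (1,2): R1 −= (6)R2 → (0, 1, 0, 13)

M[2][3] = -5/2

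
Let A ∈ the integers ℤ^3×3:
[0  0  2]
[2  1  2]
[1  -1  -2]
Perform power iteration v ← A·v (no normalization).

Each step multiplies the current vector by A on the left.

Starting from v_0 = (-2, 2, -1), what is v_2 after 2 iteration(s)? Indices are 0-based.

v_0 = (-2, 2, -1).
v_1 = A·v_0 = (-2, -4, -2).
v_2 = A·v_1 = (-4, -12, 6).

v_2 = (-4, -12, 6)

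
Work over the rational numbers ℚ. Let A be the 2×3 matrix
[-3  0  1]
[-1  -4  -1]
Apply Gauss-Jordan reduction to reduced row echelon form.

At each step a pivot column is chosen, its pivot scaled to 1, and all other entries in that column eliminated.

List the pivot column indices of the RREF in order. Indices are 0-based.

pivot columns: 0, 1

step 1: normalize row 0 (÷-3) = (1, 0, -1/3)
  row 1: subtract -1×row0 = (0, -4, -4/3)
step 2: normalize row 1 (÷-4) = (0, 1, 1/3)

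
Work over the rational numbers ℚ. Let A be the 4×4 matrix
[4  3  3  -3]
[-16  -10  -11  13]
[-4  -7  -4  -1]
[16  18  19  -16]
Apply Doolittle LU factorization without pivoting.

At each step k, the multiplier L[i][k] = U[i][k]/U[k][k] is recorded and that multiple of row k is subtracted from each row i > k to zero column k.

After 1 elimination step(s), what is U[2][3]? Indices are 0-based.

Step 1: pivot at (0,0) is 4.
  row1 ← row1 − (-4)·row0  ⇒  L[1][0]=-4, U row1=(0, 2, 1, 1)
  row2 ← row2 − (-1)·row0  ⇒  L[2][0]=-1, U row2=(0, -4, -1, -4)
  row3 ← row3 − (4)·row0  ⇒  L[3][0]=4, U row3=(0, 6, 7, -4)

U[2][3] = -4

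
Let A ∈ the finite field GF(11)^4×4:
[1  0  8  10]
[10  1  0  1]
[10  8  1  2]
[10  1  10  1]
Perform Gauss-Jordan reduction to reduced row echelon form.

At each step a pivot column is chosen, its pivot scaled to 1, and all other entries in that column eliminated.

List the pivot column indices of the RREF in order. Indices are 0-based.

pivot columns: 0, 1, 2, 3

step 1: normalize row 0 (÷1) = (1, 0, 8, 10)
  row 1: subtract 10×row0 = (0, 1, 8, 0)
  row 2: subtract 10×row0 = (0, 8, 9, 1)
  row 3: subtract 10×row0 = (0, 1, 7, 0)
step 2: normalize row 1 (÷1) = (0, 1, 8, 0)
  row 2: subtract 8×row1 = (0, 0, 0, 1)
  row 3: subtract 1×row1 = (0, 0, 10, 0)
step 3: exchange rows 2,3
step 3: normalize row 2 (÷10) = (0, 0, 1, 0)
  row 0: subtract 8×row2 = (1, 0, 0, 10)
  row 1: subtract 8×row2 = (0, 1, 0, 0)
step 4: normalize row 3 (÷1) = (0, 0, 0, 1)
  row 0: subtract 10×row3 = (1, 0, 0, 0)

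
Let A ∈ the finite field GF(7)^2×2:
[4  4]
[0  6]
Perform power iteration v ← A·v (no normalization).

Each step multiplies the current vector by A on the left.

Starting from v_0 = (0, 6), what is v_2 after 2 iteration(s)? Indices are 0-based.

v_0 = (0, 6).
v_1 = A·v_0 = (3, 1).
v_2 = A·v_1 = (2, 6).

v_2 = (2, 6)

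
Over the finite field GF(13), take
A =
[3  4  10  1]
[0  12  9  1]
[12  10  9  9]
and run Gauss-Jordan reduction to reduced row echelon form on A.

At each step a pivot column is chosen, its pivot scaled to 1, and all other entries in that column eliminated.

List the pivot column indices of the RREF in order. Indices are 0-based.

pivot(0,0)=3: scale R0 → (1, 10, 12, 9)
  clear (2,0): R2 −= (12)R0 → (0, 7, 8, 5)
pivot(1,1)=12: scale R1 → (0, 1, 4, 12)
  clear (0,1): R0 −= (10)R1 → (1, 0, 11, 6)
  clear (2,1): R2 −= (7)R1 → (0, 0, 6, 12)
pivot(2,2)=6: scale R2 → (0, 0, 1, 2)
  clear (0,2): R0 −= (11)R2 → (1, 0, 0, 10)
  clear (1,2): R1 −= (4)R2 → (0, 1, 0, 4)

pivot columns: 0, 1, 2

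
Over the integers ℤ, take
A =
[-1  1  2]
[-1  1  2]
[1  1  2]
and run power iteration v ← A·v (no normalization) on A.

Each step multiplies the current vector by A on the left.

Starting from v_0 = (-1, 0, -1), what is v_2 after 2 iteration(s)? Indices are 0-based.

v_2 = (-6, -6, -8)

v_0 = (-1, 0, -1).
v_1 = A·v_0 = (-1, -1, -3).
v_2 = A·v_1 = (-6, -6, -8).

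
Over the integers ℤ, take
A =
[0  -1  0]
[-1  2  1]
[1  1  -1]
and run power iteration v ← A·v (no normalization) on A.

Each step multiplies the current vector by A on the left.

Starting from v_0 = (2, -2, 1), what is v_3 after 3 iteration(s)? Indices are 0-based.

v_0 = (2, -2, 1).
v_1 = A·v_0 = (2, -5, -1).
v_2 = A·v_1 = (5, -13, -2).
v_3 = A·v_2 = (13, -33, -6).

v_3 = (13, -33, -6)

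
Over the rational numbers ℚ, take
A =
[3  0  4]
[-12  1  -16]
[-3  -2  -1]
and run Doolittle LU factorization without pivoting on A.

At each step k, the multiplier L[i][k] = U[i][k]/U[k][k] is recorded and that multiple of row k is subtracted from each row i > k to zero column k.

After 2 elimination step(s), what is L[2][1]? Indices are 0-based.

[col 0] pivot 3
  R1 -= -4*R0 → (0, 1, 0)  (L[1][0] := -4)
  R2 -= -1*R0 → (0, -2, 3)  (L[2][0] := -1)
[col 1] pivot 1
  R2 -= -2*R1 → (0, 0, 3)  (L[2][1] := -2)

L[2][1] = -2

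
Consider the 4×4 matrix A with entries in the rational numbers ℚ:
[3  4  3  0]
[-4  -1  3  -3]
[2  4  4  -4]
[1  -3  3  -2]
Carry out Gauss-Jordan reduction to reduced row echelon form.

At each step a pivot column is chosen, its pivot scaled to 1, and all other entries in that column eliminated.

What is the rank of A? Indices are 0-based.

[1] R0 /= 3  ⇒  (1, 4/3, 1, 0)
     R1 -= -4·R0  ⇒  (0, 13/3, 7, -3)
     R2 -= 2·R0  ⇒  (0, 4/3, 2, -4)
     R3 -= 1·R0  ⇒  (0, -13/3, 2, -2)
[2] R1 /= 13/3  ⇒  (0, 1, 21/13, -9/13)
     R0 -= 4/3·R1  ⇒  (1, 0, -15/13, 12/13)
     R2 -= 4/3·R1  ⇒  (0, 0, -2/13, -40/13)
     R3 -= -13/3·R1  ⇒  (0, 0, 9, -5)
[3] R2 /= -2/13  ⇒  (0, 0, 1, 20)
     R0 -= -15/13·R2  ⇒  (1, 0, 0, 24)
     R1 -= 21/13·R2  ⇒  (0, 1, 0, -33)
     R3 -= 9·R2  ⇒  (0, 0, 0, -185)
[4] R3 /= -185  ⇒  (0, 0, 0, 1)
     R0 -= 24·R3  ⇒  (1, 0, 0, 0)
     R1 -= -33·R3  ⇒  (0, 1, 0, 0)
     R2 -= 20·R3  ⇒  (0, 0, 1, 0)

rank = 4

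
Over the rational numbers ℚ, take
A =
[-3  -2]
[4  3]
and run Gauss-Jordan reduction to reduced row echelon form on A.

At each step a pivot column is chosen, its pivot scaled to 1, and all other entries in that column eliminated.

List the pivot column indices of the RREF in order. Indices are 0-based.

[1] R0 /= -3  ⇒  (1, 2/3)
     R1 -= 4·R0  ⇒  (0, 1/3)
[2] R1 /= 1/3  ⇒  (0, 1)
     R0 -= 2/3·R1  ⇒  (1, 0)

pivot columns: 0, 1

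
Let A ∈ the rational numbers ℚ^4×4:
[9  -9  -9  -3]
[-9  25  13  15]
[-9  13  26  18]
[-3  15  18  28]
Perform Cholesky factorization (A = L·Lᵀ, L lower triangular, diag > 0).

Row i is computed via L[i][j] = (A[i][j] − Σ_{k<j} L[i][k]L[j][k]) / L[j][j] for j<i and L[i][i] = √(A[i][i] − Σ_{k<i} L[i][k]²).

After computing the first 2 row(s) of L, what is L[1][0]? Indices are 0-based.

L[1][0] = -3

Step 1: L[0][0] = √(9) = 3.
  L[1][0] = (-9) / L[0][0] = -3.
Step 2: L[1][1] = √(16) = 4.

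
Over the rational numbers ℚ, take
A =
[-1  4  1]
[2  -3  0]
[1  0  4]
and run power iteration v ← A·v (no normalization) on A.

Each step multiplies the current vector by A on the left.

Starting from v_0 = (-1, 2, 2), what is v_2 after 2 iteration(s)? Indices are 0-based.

v_2 = (-36, 46, 39)

v_0 = (-1, 2, 2).
v_1 = A·v_0 = (11, -8, 7).
v_2 = A·v_1 = (-36, 46, 39).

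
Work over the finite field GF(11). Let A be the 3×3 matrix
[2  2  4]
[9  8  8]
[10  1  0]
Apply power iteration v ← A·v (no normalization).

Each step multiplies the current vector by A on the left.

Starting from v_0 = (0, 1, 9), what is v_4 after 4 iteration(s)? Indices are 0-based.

v_0 = (0, 1, 9).
v_1 = A·v_0 = (5, 3, 1).
v_2 = A·v_1 = (9, 0, 9).
v_3 = A·v_2 = (10, 10, 2).
v_4 = A·v_3 = (4, 10, 0).

v_4 = (4, 10, 0)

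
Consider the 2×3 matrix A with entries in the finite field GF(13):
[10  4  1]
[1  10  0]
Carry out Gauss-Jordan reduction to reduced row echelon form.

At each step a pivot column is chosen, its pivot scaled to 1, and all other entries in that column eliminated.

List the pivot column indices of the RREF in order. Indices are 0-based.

pivot columns: 0, 1

step 1: normalize row 0 (÷10) = (1, 3, 4)
  row 1: subtract 1×row0 = (0, 7, 9)
step 2: normalize row 1 (÷7) = (0, 1, 5)
  row 0: subtract 3×row1 = (1, 0, 2)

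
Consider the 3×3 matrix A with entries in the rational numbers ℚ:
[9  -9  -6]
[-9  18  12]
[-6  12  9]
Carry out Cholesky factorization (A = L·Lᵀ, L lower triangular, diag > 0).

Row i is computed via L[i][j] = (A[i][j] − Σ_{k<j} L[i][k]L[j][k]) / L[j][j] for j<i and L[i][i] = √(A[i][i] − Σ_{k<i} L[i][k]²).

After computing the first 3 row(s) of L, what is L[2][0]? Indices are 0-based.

L[2][0] = -2

Step 1: L[0][0] = √(9) = 3.
  L[1][0] = (-9) / L[0][0] = -3.
Step 2: L[1][1] = √(9) = 3.
  L[2][0] = (-6) / L[0][0] = -2.
  L[2][1] = (6) / L[1][1] = 2.
Step 3: L[2][2] = √(1) = 1.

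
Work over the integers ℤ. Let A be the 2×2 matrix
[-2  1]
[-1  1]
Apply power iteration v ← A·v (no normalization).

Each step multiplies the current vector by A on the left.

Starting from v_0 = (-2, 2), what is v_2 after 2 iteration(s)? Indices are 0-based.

v_2 = (-8, -2)

v_0 = (-2, 2).
v_1 = A·v_0 = (6, 4).
v_2 = A·v_1 = (-8, -2).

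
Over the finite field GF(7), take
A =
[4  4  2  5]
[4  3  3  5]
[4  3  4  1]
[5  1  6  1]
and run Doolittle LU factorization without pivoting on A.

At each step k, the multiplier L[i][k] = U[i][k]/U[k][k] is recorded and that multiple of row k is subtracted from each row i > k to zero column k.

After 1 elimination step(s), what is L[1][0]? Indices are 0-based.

L[1][0] = 1

[col 0] pivot 4
  R1 -= 1*R0 → (0, 6, 1, 0)  (L[1][0] := 1)
  R2 -= 1*R0 → (0, 6, 2, 3)  (L[2][0] := 1)
  R3 -= 3*R0 → (0, 3, 0, 0)  (L[3][0] := 3)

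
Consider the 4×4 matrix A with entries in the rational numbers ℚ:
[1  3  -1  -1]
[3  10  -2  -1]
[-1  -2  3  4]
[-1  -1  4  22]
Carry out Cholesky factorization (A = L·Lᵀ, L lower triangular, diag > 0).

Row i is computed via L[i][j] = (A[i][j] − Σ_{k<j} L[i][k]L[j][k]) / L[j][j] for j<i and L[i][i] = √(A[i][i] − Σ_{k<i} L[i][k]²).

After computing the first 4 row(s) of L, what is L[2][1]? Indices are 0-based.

L[2][1] = 1

Step 1: L[0][0] = √(1) = 1.
  L[1][0] = (3) / L[0][0] = 3.
Step 2: L[1][1] = √(1) = 1.
  L[2][0] = (-1) / L[0][0] = -1.
  L[2][1] = (1) / L[1][1] = 1.
Step 3: L[2][2] = √(1) = 1.
  L[3][0] = (-1) / L[0][0] = -1.
  L[3][1] = (2) / L[1][1] = 2.
  L[3][2] = (1) / L[2][2] = 1.
Step 4: L[3][3] = √(16) = 4.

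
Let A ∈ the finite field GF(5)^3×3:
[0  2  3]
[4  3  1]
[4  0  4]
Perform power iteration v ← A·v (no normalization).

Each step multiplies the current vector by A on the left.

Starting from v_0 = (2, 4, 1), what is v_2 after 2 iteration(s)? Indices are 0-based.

v_0 = (2, 4, 1).
v_1 = A·v_0 = (1, 1, 2).
v_2 = A·v_1 = (3, 4, 2).

v_2 = (3, 4, 2)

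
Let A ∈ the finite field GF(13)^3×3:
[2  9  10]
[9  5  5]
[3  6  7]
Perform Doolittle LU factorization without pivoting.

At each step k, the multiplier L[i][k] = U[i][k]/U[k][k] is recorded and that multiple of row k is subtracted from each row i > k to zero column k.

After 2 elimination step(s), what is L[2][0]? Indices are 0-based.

L[2][0] = 8

Step 1: pivot at (0,0) is 2.
  row1 ← row1 − (11)·row0  ⇒  L[1][0]=11, U row1=(0, 10, 12)
  row2 ← row2 − (8)·row0  ⇒  L[2][0]=8, U row2=(0, 12, 5)
Step 2: pivot at (1,1) is 10.
  row2 ← row2 − (9)·row1  ⇒  L[2][1]=9, U row2=(0, 0, 1)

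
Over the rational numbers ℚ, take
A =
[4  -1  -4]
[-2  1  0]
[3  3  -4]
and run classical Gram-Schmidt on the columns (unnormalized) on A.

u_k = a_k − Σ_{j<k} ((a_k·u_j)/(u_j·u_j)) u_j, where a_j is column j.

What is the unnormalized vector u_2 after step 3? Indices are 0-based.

Step 1: u_0 = a_0 = (4, -2, 3).
Step 2: u_1 = a_1 − (3/29)·u_0 = (-41/29, 35/29, 78/29).
Step 3: u_2 = a_2 − (-28/29)·u_0 − (-74/155)·u_1 = (-126/155, -42/31, 28/155).

u_2 = (-126/155, -42/31, 28/155)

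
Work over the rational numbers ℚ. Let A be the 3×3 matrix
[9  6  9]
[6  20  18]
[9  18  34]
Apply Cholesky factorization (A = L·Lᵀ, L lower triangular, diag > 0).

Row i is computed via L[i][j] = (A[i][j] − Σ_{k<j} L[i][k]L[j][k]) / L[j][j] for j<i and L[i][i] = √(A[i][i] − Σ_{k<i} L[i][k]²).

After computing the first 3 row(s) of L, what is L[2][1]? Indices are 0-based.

Step 1: L[0][0] = √(9) = 3.
  L[1][0] = (6) / L[0][0] = 2.
Step 2: L[1][1] = √(16) = 4.
  L[2][0] = (9) / L[0][0] = 3.
  L[2][1] = (12) / L[1][1] = 3.
Step 3: L[2][2] = √(16) = 4.

L[2][1] = 3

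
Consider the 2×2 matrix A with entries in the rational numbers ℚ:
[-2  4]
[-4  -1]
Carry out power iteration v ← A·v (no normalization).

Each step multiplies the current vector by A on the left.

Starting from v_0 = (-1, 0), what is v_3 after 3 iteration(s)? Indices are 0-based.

v_3 = (-72, -36)

v_0 = (-1, 0).
v_1 = A·v_0 = (2, 4).
v_2 = A·v_1 = (12, -12).
v_3 = A·v_2 = (-72, -36).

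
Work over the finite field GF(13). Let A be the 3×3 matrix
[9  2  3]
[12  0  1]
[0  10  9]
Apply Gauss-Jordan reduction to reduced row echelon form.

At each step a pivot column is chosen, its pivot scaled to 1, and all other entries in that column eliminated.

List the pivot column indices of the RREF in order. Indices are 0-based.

[1] R0 /= 9  ⇒  (1, 6, 9)
     R1 -= 12·R0  ⇒  (0, 6, 10)
[2] R1 /= 6  ⇒  (0, 1, 6)
     R0 -= 6·R1  ⇒  (1, 0, 12)
     R2 -= 10·R1  ⇒  (0, 0, 1)
[3] R2 /= 1  ⇒  (0, 0, 1)
     R0 -= 12·R2  ⇒  (1, 0, 0)
     R1 -= 6·R2  ⇒  (0, 1, 0)

pivot columns: 0, 1, 2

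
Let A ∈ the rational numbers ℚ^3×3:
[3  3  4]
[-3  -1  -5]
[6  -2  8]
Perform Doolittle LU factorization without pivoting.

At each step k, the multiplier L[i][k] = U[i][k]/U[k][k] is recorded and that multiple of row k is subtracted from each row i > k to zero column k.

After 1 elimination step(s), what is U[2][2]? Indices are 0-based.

[col 0] pivot 3
  R1 -= -1*R0 → (0, 2, -1)  (L[1][0] := -1)
  R2 -= 2*R0 → (0, -8, 0)  (L[2][0] := 2)

U[2][2] = 0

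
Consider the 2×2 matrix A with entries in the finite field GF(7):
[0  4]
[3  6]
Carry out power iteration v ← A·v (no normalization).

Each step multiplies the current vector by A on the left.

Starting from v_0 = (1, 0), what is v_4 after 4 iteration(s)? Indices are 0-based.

v_0 = (1, 0).
v_1 = A·v_0 = (0, 3).
v_2 = A·v_1 = (5, 4).
v_3 = A·v_2 = (2, 4).
v_4 = A·v_3 = (2, 2).

v_4 = (2, 2)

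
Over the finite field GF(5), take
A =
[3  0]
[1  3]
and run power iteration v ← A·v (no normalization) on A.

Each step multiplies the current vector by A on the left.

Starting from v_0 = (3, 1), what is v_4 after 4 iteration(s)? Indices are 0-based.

v_4 = (3, 0)

v_0 = (3, 1).
v_1 = A·v_0 = (4, 1).
v_2 = A·v_1 = (2, 2).
v_3 = A·v_2 = (1, 3).
v_4 = A·v_3 = (3, 0).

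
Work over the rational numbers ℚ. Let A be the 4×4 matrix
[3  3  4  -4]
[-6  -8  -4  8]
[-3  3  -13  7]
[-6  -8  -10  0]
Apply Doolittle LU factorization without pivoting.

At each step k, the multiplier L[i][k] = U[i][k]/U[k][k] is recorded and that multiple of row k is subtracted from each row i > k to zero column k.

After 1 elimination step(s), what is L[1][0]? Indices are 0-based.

L[1][0] = -2

[col 0] pivot 3
  R1 -= -2*R0 → (0, -2, 4, 0)  (L[1][0] := -2)
  R2 -= -1*R0 → (0, 6, -9, 3)  (L[2][0] := -1)
  R3 -= -2*R0 → (0, -2, -2, -8)  (L[3][0] := -2)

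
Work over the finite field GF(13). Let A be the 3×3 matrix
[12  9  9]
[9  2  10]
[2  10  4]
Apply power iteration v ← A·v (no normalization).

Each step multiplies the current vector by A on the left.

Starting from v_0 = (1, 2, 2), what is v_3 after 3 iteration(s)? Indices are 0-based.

v_0 = (1, 2, 2).
v_1 = A·v_0 = (9, 7, 4).
v_2 = A·v_1 = (12, 5, 0).
v_3 = A·v_2 = (7, 1, 9).

v_3 = (7, 1, 9)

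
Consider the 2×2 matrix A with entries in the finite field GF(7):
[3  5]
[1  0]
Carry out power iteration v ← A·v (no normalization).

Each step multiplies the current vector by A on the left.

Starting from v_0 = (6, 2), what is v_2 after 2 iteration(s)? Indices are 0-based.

v_2 = (2, 0)

v_0 = (6, 2).
v_1 = A·v_0 = (0, 6).
v_2 = A·v_1 = (2, 0).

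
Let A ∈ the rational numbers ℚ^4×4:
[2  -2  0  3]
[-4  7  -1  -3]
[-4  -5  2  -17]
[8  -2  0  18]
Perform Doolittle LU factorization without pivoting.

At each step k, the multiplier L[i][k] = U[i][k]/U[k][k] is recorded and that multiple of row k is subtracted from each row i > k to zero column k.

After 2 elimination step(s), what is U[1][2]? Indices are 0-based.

U[1][2] = -1

Step 1: pivot at (0,0) is 2.
  row1 ← row1 − (-2)·row0  ⇒  L[1][0]=-2, U row1=(0, 3, -1, 3)
  row2 ← row2 − (-2)·row0  ⇒  L[2][0]=-2, U row2=(0, -9, 2, -11)
  row3 ← row3 − (4)·row0  ⇒  L[3][0]=4, U row3=(0, 6, 0, 6)
Step 2: pivot at (1,1) is 3.
  row2 ← row2 − (-3)·row1  ⇒  L[2][1]=-3, U row2=(0, 0, -1, -2)
  row3 ← row3 − (2)·row1  ⇒  L[3][1]=2, U row3=(0, 0, 2, 0)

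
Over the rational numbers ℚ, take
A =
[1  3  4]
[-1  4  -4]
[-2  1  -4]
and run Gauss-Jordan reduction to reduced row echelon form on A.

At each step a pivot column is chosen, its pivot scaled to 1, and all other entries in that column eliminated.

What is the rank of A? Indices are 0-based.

pivot(0,0)=1: scale R0 → (1, 3, 4)
  clear (1,0): R1 −= (-1)R0 → (0, 7, 0)
  clear (2,0): R2 −= (-2)R0 → (0, 7, 4)
pivot(1,1)=7: scale R1 → (0, 1, 0)
  clear (0,1): R0 −= (3)R1 → (1, 0, 4)
  clear (2,1): R2 −= (7)R1 → (0, 0, 4)
pivot(2,2)=4: scale R2 → (0, 0, 1)
  clear (0,2): R0 −= (4)R2 → (1, 0, 0)

rank = 3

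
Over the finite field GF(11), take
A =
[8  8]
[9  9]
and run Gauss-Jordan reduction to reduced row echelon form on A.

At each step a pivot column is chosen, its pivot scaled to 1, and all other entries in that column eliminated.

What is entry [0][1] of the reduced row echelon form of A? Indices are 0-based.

[1] R0 /= 8  ⇒  (1, 1)
     R1 -= 9·R0  ⇒  (0, 0)
column 1 empty below row 1

M[0][1] = 1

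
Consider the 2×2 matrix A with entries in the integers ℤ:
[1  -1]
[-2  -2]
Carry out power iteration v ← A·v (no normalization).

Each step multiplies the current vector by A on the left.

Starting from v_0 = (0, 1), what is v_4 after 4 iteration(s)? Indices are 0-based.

v_0 = (0, 1).
v_1 = A·v_0 = (-1, -2).
v_2 = A·v_1 = (1, 6).
v_3 = A·v_2 = (-5, -14).
v_4 = A·v_3 = (9, 38).

v_4 = (9, 38)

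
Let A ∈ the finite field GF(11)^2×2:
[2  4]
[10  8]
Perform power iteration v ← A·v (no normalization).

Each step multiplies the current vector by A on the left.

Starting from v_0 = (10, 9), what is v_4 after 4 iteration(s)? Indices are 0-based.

v_0 = (10, 9).
v_1 = A·v_0 = (1, 7).
v_2 = A·v_1 = (8, 0).
v_3 = A·v_2 = (5, 3).
v_4 = A·v_3 = (0, 8).

v_4 = (0, 8)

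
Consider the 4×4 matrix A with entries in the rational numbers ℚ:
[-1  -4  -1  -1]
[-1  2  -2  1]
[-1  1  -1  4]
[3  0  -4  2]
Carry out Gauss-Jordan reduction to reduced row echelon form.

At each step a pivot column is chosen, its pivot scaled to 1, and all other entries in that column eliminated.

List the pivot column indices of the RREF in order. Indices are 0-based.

[1] R0 /= -1  ⇒  (1, 4, 1, 1)
     R1 -= -1·R0  ⇒  (0, 6, -1, 2)
     R2 -= -1·R0  ⇒  (0, 5, 0, 5)
     R3 -= 3·R0  ⇒  (0, -12, -7, -1)
[2] R1 /= 6  ⇒  (0, 1, -1/6, 1/3)
     R0 -= 4·R1  ⇒  (1, 0, 5/3, -1/3)
     R2 -= 5·R1  ⇒  (0, 0, 5/6, 10/3)
     R3 -= -12·R1  ⇒  (0, 0, -9, 3)
[3] R2 /= 5/6  ⇒  (0, 0, 1, 4)
     R0 -= 5/3·R2  ⇒  (1, 0, 0, -7)
     R1 -= -1/6·R2  ⇒  (0, 1, 0, 1)
     R3 -= -9·R2  ⇒  (0, 0, 0, 39)
[4] R3 /= 39  ⇒  (0, 0, 0, 1)
     R0 -= -7·R3  ⇒  (1, 0, 0, 0)
     R1 -= 1·R3  ⇒  (0, 1, 0, 0)
     R2 -= 4·R3  ⇒  (0, 0, 1, 0)

pivot columns: 0, 1, 2, 3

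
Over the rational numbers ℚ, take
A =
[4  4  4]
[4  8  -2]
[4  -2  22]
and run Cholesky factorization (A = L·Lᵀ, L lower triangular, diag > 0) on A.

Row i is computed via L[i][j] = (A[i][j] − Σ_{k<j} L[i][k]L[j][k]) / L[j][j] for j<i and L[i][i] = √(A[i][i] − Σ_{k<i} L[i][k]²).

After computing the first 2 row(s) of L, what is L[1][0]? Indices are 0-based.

L[1][0] = 2

Step 1: L[0][0] = √(4) = 2.
  L[1][0] = (4) / L[0][0] = 2.
Step 2: L[1][1] = √(4) = 2.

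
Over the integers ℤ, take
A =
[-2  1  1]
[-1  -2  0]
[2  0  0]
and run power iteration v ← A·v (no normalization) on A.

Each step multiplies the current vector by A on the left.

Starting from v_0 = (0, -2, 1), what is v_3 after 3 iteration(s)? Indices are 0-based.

v_0 = (0, -2, 1).
v_1 = A·v_0 = (-1, 4, 0).
v_2 = A·v_1 = (6, -7, -2).
v_3 = A·v_2 = (-21, 8, 12).

v_3 = (-21, 8, 12)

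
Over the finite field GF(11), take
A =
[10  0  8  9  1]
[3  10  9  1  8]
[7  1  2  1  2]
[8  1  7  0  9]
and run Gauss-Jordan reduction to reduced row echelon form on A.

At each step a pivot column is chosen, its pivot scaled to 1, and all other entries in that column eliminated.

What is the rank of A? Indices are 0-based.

step 1: normalize row 0 (÷10) = (1, 0, 3, 2, 10)
  row 1: subtract 3×row0 = (0, 10, 0, 6, 0)
  row 2: subtract 7×row0 = (0, 1, 3, 9, 9)
  row 3: subtract 8×row0 = (0, 1, 5, 6, 6)
step 2: normalize row 1 (÷10) = (0, 1, 0, 5, 0)
  row 2: subtract 1×row1 = (0, 0, 3, 4, 9)
  row 3: subtract 1×row1 = (0, 0, 5, 1, 6)
step 3: normalize row 2 (÷3) = (0, 0, 1, 5, 3)
  row 0: subtract 3×row2 = (1, 0, 0, 9, 1)
  row 3: subtract 5×row2 = (0, 0, 0, 9, 2)
step 4: normalize row 3 (÷9) = (0, 0, 0, 1, 10)
  row 0: subtract 9×row3 = (1, 0, 0, 0, 10)
  row 1: subtract 5×row3 = (0, 1, 0, 0, 5)
  row 2: subtract 5×row3 = (0, 0, 1, 0, 8)

rank = 4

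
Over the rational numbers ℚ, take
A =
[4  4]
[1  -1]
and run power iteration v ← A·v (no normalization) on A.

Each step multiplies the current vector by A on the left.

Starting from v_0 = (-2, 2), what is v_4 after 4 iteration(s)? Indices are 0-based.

v_0 = (-2, 2).
v_1 = A·v_0 = (0, -4).
v_2 = A·v_1 = (-16, 4).
v_3 = A·v_2 = (-48, -20).
v_4 = A·v_3 = (-272, -28).

v_4 = (-272, -28)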